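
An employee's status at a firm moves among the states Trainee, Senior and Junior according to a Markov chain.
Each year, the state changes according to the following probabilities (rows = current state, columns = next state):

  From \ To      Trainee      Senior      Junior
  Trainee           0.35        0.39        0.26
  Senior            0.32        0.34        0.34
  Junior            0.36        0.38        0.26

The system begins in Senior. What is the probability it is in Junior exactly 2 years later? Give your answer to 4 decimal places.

0.2872

Sum over the intermediate state after 1 year:
P = P(Senior→Trainee)·P(Trainee→Junior) + P(Senior→Senior)·P(Senior→Junior) + P(Senior→Junior)·P(Junior→Junior)
  = 0.32×0.26 + 0.34×0.34 + 0.34×0.26
  = 0.0832 + 0.1156 + 0.0884 = 0.2872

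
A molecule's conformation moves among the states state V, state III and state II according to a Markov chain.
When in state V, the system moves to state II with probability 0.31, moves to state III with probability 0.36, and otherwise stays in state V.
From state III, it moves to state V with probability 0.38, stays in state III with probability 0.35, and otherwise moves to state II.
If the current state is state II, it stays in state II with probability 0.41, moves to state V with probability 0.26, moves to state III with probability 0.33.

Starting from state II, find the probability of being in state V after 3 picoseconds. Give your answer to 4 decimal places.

Propagate the distribution vector 3 picoseconds from state II.
After 0 picoseconds: (0.0000, 0.0000, 1.0000)
After 1 picosecond: (0.2600, 0.3300, 0.4100)
After 2 picoseconds: (0.3178, 0.3444, 0.3378)
After 3 picoseconds: (0.3236, 0.3464, 0.3300)
P(in state V after 3 picoseconds) = 0.3236

0.3236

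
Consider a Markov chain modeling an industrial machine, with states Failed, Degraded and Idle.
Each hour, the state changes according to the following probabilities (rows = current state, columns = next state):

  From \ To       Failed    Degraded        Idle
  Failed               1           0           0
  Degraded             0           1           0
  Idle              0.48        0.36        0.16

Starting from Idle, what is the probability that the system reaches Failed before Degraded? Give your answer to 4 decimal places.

0.5714

Let h(s) be the probability of absorption at Failed starting from transient state s. Then h(Failed) = 1 and h(Degraded) = 0. By first-step analysis:
h(Idle) = 0.48·1 + 0.36·0 + 0.16·h(Idle)
Solving: h(Idle) = 0.5714.
Starting from Idle, the probability is 0.5714.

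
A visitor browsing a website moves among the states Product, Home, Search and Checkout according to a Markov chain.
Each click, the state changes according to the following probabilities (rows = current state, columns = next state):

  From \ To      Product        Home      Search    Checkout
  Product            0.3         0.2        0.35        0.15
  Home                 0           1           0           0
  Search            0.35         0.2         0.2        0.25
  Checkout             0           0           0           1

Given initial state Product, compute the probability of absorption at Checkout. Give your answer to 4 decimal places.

Let h(s) be the probability of absorption at Checkout starting from transient state s. Then h(Checkout) = 1 and h(Home) = 0. By first-step analysis:
h(Product) = 0.3·h(Product) + 0.2·0 + 0.35·h(Search) + 0.15·1
h(Search) = 0.35·h(Product) + 0.2·0 + 0.2·h(Search) + 0.25·1
Solving: h(Product) = 0.4743, h(Search) = 0.5200.
Starting from Product, the probability is 0.4743.

0.4743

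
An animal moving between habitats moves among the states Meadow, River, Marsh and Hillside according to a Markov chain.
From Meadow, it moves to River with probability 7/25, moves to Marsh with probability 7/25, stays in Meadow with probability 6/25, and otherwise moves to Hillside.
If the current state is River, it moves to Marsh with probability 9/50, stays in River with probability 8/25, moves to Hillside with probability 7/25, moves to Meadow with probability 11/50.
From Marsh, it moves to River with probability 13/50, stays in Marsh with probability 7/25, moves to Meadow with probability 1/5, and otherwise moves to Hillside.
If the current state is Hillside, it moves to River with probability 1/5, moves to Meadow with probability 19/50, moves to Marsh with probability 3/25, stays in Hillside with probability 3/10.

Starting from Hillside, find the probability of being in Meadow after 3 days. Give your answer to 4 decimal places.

0.2617

Propagate the distribution vector 3 days from Hillside.
After 0 days: (0.0000, 0.0000, 0.0000, 1.0000)
After 1 day: (0.3800, 0.2000, 0.1200, 0.3000)
After 2 days: (0.2732, 0.2616, 0.2120, 0.2532)
After 3 days: (0.2617, 0.2660, 0.2133, 0.2590)
P(in Meadow after 3 days) = 0.2617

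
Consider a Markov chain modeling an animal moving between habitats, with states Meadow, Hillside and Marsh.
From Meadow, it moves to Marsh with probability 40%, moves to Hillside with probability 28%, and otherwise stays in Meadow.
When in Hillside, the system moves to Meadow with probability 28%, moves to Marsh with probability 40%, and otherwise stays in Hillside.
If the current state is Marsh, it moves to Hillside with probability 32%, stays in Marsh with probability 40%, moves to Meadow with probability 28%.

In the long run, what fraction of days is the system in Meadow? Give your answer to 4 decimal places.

0.2917

Let the stationary distribution be π with π = πP and π_1 + π_2 + π_3 = 1.
π_1 = 0.32·π_1 + 0.28·π_2 + 0.28·π_3
π_2 = 0.28·π_1 + 0.32·π_2 + 0.32·π_3
Solving with the normalization constraint gives π = (0.2917, 0.3083, 0.4000).
So the stationary probability of Meadow is 0.2917.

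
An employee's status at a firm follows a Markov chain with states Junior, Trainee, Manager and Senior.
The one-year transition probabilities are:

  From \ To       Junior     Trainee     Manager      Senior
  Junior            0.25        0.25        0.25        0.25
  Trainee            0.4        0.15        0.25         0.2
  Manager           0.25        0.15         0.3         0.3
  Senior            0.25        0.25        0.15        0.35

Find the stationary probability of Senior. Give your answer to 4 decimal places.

Let the stationary distribution be π with π = πP and π_1 + π_2 + π_3 + π_4 = 1.
π_1 = 0.25·π_1 + 0.4·π_2 + 0.25·π_3 + 0.25·π_4
π_2 = 0.25·π_1 + 0.15·π_2 + 0.15·π_3 + 0.25·π_4
π_3 = 0.25·π_1 + 0.25·π_2 + 0.3·π_3 + 0.15·π_4
Solving with the normalization constraint gives π = (0.2809, 0.2060, 0.2338, 0.2793).
So the stationary probability of Senior is 0.2793.

0.2793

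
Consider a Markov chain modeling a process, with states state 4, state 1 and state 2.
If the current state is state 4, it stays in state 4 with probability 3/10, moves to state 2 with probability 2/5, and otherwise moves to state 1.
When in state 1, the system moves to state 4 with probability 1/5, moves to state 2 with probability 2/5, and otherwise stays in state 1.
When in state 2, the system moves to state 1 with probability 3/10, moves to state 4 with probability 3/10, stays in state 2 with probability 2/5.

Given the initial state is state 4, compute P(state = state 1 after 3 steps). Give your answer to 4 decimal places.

Propagate the distribution vector 3 steps from state 4.
After 0 steps: (1.0000, 0.0000, 0.0000)
After 1 step: (0.3000, 0.3000, 0.4000)
After 2 steps: (0.2700, 0.3300, 0.4000)
After 3 steps: (0.2670, 0.3330, 0.4000)
P(in state 1 after 3 steps) = 0.3330

0.3330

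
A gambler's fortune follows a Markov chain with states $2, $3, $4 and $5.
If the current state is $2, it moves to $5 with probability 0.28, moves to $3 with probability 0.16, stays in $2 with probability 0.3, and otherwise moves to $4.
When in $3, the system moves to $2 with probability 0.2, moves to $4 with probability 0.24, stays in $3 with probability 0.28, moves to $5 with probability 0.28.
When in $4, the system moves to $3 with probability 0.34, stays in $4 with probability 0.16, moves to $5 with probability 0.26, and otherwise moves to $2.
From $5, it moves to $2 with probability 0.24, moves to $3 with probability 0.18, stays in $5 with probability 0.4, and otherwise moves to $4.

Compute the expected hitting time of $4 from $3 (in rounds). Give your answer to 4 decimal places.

Let t(s) be the expected number of rounds to first reach $4 from state s, with t($4) = 0. Conditioning on the first round:
t($2) = 1 + 0.3·t($2) + 0.16·t($3) + 0.28·t($5)
t($3) = 1 + 0.2·t($2) + 0.28·t($3) + 0.28·t($5)
t($5) = 1 + 0.24·t($2) + 0.18·t($3) + 0.4·t($5)
Solving: t($2) = 4.3334, t($3) = 4.4319, t($5) = 4.7296.
Expected rounds from $3 to $4: 4.4319.

4.4319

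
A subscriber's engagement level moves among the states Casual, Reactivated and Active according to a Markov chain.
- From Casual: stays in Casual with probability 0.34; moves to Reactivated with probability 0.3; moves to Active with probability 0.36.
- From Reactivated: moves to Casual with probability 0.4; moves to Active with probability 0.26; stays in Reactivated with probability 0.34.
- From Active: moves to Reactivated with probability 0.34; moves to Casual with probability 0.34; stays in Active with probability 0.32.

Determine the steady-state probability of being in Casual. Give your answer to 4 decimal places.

0.3595

Let the stationary distribution be π with π = πP and π_1 + π_2 + π_3 = 1.
π_1 = 0.34·π_1 + 0.4·π_2 + 0.34·π_3
π_2 = 0.3·π_1 + 0.34·π_2 + 0.34·π_3
Solving with the normalization constraint gives π = (0.3595, 0.3256, 0.3148).
So the stationary probability of Casual is 0.3595.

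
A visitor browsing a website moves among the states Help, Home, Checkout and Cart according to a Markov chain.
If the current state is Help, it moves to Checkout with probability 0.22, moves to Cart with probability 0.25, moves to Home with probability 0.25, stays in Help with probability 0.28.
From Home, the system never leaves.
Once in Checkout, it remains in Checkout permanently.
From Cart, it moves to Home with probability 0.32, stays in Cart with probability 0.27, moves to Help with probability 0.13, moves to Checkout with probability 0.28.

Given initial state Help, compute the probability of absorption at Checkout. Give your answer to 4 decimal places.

0.4677

Let h(s) be the probability of absorption at Checkout starting from transient state s. Then h(Checkout) = 1 and h(Home) = 0. By first-step analysis:
h(Help) = 0.28·h(Help) + 0.25·0 + 0.22·1 + 0.25·h(Cart)
h(Cart) = 0.13·h(Help) + 0.32·0 + 0.28·1 + 0.27·h(Cart)
Solving: h(Help) = 0.4677, h(Cart) = 0.4668.
Starting from Help, the probability is 0.4677.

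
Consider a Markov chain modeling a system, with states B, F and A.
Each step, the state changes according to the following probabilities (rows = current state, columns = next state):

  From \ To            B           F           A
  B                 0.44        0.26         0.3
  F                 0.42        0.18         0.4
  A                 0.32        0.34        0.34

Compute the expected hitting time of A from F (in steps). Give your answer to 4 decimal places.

2.8000

Let t(s) be the expected number of steps to first reach A from state s, with t(A) = 0. Conditioning on the first step:
t(B) = 1 + 0.44·t(B) + 0.26·t(F)
t(F) = 1 + 0.42·t(B) + 0.18·t(F)
Solving: t(B) = 3.0857, t(F) = 2.8000.
Expected steps from F to A: 2.8000.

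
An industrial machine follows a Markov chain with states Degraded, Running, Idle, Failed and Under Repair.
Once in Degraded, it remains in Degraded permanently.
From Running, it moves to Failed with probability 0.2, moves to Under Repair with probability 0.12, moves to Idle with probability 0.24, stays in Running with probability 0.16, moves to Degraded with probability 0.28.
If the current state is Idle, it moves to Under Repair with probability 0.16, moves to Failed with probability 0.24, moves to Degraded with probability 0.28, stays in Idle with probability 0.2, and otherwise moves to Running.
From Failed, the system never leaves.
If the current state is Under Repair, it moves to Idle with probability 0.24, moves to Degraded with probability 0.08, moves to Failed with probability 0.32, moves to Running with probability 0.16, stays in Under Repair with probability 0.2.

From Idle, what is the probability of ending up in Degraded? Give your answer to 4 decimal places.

0.5001

Let h(s) be the probability of absorption at Degraded starting from transient state s. Then h(Degraded) = 1 and h(Failed) = 0. By first-step analysis:
h(Running) = 0.28·1 + 0.16·h(Running) + 0.24·h(Idle) + 0.2·0 + 0.12·h(Under Repair)
h(Idle) = 0.28·1 + 0.12·h(Running) + 0.2·h(Idle) + 0.24·0 + 0.16·h(Under Repair)
h(Under Repair) = 0.08·1 + 0.16·h(Running) + 0.24·h(Idle) + 0.32·0 + 0.2·h(Under Repair)
Solving: h(Running) = 0.5270, h(Idle) = 0.5001, h(Under Repair) = 0.3554.
Starting from Idle, the probability is 0.5001.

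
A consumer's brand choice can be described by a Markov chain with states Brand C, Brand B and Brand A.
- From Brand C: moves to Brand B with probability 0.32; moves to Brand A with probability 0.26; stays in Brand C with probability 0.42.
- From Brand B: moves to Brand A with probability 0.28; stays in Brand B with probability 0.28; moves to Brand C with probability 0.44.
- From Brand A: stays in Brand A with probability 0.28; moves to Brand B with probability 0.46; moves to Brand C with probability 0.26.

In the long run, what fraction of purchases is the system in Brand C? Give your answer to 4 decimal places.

0.3833

Let the stationary distribution be π with π = πP and π_1 + π_2 + π_3 = 1.
π_1 = 0.42·π_1 + 0.44·π_2 + 0.26·π_3
π_2 = 0.32·π_1 + 0.28·π_2 + 0.46·π_3
Solving with the normalization constraint gives π = (0.3833, 0.3444, 0.2723).
So the stationary probability of Brand C is 0.3833.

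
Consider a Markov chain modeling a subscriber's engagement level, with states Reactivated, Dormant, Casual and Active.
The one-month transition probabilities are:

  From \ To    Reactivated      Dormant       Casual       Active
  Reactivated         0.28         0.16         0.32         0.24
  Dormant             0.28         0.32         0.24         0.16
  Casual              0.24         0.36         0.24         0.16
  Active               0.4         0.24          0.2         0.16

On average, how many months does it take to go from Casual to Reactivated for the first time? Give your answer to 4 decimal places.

3.5880

Let t(s) be the expected number of months to first reach Reactivated from state s, with t(Reactivated) = 0. Conditioning on the first month:
t(Dormant) = 1 + 0.32·t(Dormant) + 0.24·t(Casual) + 0.16·t(Active)
t(Casual) = 1 + 0.36·t(Dormant) + 0.24·t(Casual) + 0.16·t(Active)
t(Active) = 1 + 0.24·t(Dormant) + 0.2·t(Casual) + 0.16·t(Active)
Solving: t(Dormant) = 3.4500, t(Casual) = 3.5880, t(Active) = 3.0305.
Expected months from Casual to Reactivated: 3.5880.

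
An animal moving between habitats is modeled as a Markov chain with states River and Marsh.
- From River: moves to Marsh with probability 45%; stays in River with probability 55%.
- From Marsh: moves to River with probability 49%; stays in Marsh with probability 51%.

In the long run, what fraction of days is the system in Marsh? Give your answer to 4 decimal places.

Let the stationary distribution be π with π = πP and π_1 + π_2 = 1.
π_1 = 0.55·π_1 + 0.49·π_2
Solving with the normalization constraint gives π = (0.5213, 0.4787).
So the stationary probability of Marsh is 0.4787.

0.4787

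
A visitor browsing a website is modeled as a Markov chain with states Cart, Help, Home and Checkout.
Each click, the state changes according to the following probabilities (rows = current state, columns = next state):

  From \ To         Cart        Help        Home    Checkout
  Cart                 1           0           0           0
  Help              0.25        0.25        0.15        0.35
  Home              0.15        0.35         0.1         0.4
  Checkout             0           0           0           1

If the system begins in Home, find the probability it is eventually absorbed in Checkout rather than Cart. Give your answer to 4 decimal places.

0.6787

Let h(s) be the probability of absorption at Checkout starting from transient state s. Then h(Checkout) = 1 and h(Cart) = 0. By first-step analysis:
h(Help) = 0.25·0 + 0.25·h(Help) + 0.15·h(Home) + 0.35·1
h(Home) = 0.15·0 + 0.35·h(Help) + 0.1·h(Home) + 0.4·1
Solving: h(Help) = 0.6024, h(Home) = 0.6787.
Starting from Home, the probability is 0.6787.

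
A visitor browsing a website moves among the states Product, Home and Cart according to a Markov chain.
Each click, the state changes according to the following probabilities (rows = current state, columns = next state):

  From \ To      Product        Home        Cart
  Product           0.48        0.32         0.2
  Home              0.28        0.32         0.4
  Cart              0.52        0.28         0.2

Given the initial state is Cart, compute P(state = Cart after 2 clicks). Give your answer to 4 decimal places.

Sum over the intermediate state after 1 click:
P = P(Cart→Product)·P(Product→Cart) + P(Cart→Home)·P(Home→Cart) + P(Cart→Cart)·P(Cart→Cart)
  = 0.52×0.2 + 0.28×0.4 + 0.2×0.2
  = 0.1040 + 0.1120 + 0.0400 = 0.2560

0.2560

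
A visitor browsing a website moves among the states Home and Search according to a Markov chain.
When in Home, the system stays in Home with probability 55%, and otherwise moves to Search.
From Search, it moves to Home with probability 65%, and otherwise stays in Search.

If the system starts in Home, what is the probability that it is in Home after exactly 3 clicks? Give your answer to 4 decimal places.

0.5905

Propagate the distribution vector 3 clicks from Home.
After 0 clicks: (1.0000, 0.0000)
After 1 click: (0.5500, 0.4500)
After 2 clicks: (0.5950, 0.4050)
After 3 clicks: (0.5905, 0.4095)
P(in Home after 3 clicks) = 0.5905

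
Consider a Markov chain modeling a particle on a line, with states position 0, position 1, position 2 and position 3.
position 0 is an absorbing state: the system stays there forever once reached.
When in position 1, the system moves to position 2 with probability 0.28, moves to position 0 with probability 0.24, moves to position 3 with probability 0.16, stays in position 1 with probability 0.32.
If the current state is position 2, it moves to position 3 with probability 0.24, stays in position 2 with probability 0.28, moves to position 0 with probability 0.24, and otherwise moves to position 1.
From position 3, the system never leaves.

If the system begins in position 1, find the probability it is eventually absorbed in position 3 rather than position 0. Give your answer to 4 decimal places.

0.4318

Let h(s) be the probability of absorption at position 3 starting from transient state s. Then h(position 3) = 1 and h(position 0) = 0. By first-step analysis:
h(position 1) = 0.24·0 + 0.32·h(position 1) + 0.28·h(position 2) + 0.16·1
h(position 2) = 0.24·0 + 0.24·h(position 1) + 0.28·h(position 2) + 0.24·1
Solving: h(position 1) = 0.4318, h(position 2) = 0.4773.
Starting from position 1, the probability is 0.4318.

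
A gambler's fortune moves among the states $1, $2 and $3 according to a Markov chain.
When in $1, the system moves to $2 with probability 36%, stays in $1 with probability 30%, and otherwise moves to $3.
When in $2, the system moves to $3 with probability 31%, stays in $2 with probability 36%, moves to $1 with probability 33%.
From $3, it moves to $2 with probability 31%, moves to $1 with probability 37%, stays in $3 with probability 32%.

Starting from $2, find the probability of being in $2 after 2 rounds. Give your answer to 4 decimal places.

0.3445

Sum over the intermediate state after 1 round:
P = P($2→$1)·P($1→$2) + P($2→$2)·P($2→$2) + P($2→$3)·P($3→$2)
  = 0.33×0.36 + 0.36×0.36 + 0.31×0.31
  = 0.1188 + 0.1296 + 0.0961 = 0.3445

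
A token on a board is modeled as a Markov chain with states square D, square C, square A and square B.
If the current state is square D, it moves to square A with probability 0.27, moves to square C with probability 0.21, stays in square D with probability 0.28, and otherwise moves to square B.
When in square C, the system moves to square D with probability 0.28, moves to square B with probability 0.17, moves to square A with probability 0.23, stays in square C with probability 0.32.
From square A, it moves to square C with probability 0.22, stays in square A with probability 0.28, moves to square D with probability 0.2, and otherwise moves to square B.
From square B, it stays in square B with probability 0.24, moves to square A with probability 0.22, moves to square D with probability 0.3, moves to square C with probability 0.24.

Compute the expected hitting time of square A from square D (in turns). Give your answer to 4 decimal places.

Let t(s) be the expected number of turns to first reach square A from state s, with t(square A) = 0. Conditioning on the first turn:
t(square D) = 1 + 0.28·t(square D) + 0.21·t(square C) + 0.24·t(square B)
t(square C) = 1 + 0.28·t(square D) + 0.32·t(square C) + 0.17·t(square B)
t(square B) = 1 + 0.3·t(square D) + 0.24·t(square C) + 0.24·t(square B)
Solving: t(square D) = 4.0142, t(square C) = 4.1785, t(square B) = 4.2199.
Expected turns from square D to square A: 4.0142.

4.0142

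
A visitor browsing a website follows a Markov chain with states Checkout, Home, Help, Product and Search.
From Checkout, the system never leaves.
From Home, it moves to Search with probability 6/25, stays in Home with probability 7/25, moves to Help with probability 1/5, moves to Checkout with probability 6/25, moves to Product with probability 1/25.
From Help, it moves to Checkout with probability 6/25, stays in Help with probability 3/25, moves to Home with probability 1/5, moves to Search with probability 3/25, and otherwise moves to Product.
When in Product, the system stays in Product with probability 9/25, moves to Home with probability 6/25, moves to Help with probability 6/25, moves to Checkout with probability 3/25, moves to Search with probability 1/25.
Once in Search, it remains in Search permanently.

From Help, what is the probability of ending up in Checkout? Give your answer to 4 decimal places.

0.6225

Let h(s) be the probability of absorption at Checkout starting from transient state s. Then h(Checkout) = 1 and h(Search) = 0. By first-step analysis:
h(Home) = 0.24·1 + 0.28·h(Home) + 0.2·h(Help) + 0.04·h(Product) + 0.24·0
h(Help) = 0.24·1 + 0.2·h(Home) + 0.12·h(Help) + 0.32·h(Product) + 0.12·0
h(Product) = 0.12·1 + 0.24·h(Home) + 0.24·h(Help) + 0.36·h(Product) + 0.04·0
Solving: h(Home) = 0.5409, h(Help) = 0.6225, h(Product) = 0.6238.
Starting from Help, the probability is 0.6225.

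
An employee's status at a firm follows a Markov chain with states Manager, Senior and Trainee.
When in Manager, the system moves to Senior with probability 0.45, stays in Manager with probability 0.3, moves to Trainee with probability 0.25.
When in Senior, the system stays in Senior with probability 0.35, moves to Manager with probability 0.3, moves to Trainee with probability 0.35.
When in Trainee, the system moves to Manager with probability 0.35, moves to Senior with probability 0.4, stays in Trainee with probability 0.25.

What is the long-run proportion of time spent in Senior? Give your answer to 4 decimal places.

0.3959

Let the stationary distribution be π with π = πP and π_1 + π_2 + π_3 = 1.
π_1 = 0.3·π_1 + 0.3·π_2 + 0.35·π_3
π_2 = 0.45·π_1 + 0.35·π_2 + 0.4·π_3
Solving with the normalization constraint gives π = (0.3145, 0.3959, 0.2896).
So the stationary probability of Senior is 0.3959.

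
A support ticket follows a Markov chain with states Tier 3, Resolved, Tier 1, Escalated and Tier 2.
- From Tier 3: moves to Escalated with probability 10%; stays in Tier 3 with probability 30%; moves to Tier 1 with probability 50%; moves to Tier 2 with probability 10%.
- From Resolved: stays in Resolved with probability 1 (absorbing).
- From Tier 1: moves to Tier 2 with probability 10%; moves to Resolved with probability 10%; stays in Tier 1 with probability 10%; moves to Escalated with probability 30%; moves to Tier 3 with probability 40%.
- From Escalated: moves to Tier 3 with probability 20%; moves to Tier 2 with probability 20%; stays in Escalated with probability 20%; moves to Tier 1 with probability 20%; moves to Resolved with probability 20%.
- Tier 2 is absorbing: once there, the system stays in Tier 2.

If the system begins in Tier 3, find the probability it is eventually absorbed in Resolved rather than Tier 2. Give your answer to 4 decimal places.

Let h(s) be the probability of absorption at Resolved starting from transient state s. Then h(Resolved) = 1 and h(Tier 2) = 0. By first-step analysis:
h(Tier 3) = 0.3·h(Tier 3) + 0.5·h(Tier 1) + 0.1·h(Escalated) + 0.1·0
h(Tier 1) = 0.4·h(Tier 3) + 0.1·1 + 0.1·h(Tier 1) + 0.3·h(Escalated) + 0.1·0
h(Escalated) = 0.2·h(Tier 3) + 0.2·1 + 0.2·h(Tier 1) + 0.2·h(Escalated) + 0.2·0
Solving: h(Tier 3) = 0.3659, h(Tier 1) = 0.4228, h(Escalated) = 0.4472.
Starting from Tier 3, the probability is 0.3659.

0.3659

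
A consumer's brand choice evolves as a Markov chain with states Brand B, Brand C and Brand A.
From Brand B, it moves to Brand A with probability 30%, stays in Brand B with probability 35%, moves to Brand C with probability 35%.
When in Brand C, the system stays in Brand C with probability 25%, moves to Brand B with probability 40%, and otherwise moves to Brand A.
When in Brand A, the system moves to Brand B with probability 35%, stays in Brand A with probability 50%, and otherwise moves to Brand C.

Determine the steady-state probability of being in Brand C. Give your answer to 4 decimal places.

0.2472

Let the stationary distribution be π with π = πP and π_1 + π_2 + π_3 = 1.
π_1 = 0.35·π_1 + 0.4·π_2 + 0.35·π_3
π_2 = 0.35·π_1 + 0.25·π_2 + 0.15·π_3
Solving with the normalization constraint gives π = (0.3624, 0.2472, 0.3904).
So the stationary probability of Brand C is 0.2472.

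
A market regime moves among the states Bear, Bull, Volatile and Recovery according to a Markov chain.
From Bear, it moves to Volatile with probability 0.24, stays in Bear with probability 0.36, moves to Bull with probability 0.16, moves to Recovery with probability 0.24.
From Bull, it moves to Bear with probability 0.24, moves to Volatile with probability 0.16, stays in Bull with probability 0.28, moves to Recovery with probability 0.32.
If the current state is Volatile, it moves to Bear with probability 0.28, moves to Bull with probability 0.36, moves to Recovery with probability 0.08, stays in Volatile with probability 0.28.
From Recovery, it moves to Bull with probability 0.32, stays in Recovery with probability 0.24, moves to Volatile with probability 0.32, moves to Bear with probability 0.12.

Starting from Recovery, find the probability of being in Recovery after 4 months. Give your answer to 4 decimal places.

0.2235

Propagate the distribution vector 4 months from Recovery.
After 0 months: (0.0000, 0.0000, 0.0000, 1.0000)
After 1 month: (0.1200, 0.3200, 0.3200, 0.2400)
After 2 months: (0.2384, 0.3008, 0.2464, 0.2144)
After 3 months: (0.2527, 0.2797, 0.2429, 0.2246)
After 4 months: (0.2531, 0.2781, 0.2453, 0.2235)
P(in Recovery after 4 months) = 0.2235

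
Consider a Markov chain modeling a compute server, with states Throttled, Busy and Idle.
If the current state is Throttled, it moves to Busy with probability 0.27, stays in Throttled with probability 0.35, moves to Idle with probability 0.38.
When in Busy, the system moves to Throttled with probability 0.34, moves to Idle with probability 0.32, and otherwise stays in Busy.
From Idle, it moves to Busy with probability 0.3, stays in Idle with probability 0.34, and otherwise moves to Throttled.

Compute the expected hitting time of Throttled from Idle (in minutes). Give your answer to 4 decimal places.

Let t(s) be the expected number of minutes to first reach Throttled from state s, with t(Throttled) = 0. Conditioning on the first minute:
t(Busy) = 1 + 0.34·t(Busy) + 0.32·t(Idle)
t(Idle) = 1 + 0.3·t(Busy) + 0.34·t(Idle)
Solving: t(Busy) = 2.8857, t(Idle) = 2.8269.
Expected minutes from Idle to Throttled: 2.8269.

2.8269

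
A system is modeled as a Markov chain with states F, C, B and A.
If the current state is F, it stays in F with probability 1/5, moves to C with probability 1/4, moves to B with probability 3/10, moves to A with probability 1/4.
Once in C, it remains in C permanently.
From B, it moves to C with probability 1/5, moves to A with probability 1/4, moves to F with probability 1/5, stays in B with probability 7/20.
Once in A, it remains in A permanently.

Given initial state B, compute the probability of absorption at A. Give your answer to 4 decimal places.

Let h(s) be the probability of absorption at A starting from transient state s. Then h(A) = 1 and h(C) = 0. By first-step analysis:
h(F) = 0.2·h(F) + 0.25·0 + 0.3·h(B) + 0.25·1
h(B) = 0.2·h(F) + 0.2·0 + 0.35·h(B) + 0.25·1
Solving: h(F) = 0.5163, h(B) = 0.5435.
Starting from B, the probability is 0.5435.

0.5435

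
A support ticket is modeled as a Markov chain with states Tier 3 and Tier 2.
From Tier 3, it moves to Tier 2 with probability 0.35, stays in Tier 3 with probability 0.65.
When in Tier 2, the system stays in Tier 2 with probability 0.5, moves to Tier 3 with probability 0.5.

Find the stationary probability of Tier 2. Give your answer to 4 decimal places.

0.4118

Let the stationary distribution be π with π = πP and π_1 + π_2 = 1.
π_1 = 0.65·π_1 + 0.5·π_2
Solving with the normalization constraint gives π = (0.5882, 0.4118).
So the stationary probability of Tier 2 is 0.4118.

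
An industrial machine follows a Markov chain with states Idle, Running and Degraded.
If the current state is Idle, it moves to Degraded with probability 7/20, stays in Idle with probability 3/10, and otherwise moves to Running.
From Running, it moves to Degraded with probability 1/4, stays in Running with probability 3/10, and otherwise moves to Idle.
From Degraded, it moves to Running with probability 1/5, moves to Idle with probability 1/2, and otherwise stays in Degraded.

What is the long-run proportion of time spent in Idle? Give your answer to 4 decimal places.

Let the stationary distribution be π with π = πP and π_1 + π_2 + π_3 = 1.
π_1 = 0.3·π_1 + 0.45·π_2 + 0.5·π_3
π_2 = 0.35·π_1 + 0.3·π_2 + 0.2·π_3
Solving with the normalization constraint gives π = (0.4046, 0.2897, 0.3057).
So the stationary probability of Idle is 0.4046.

0.4046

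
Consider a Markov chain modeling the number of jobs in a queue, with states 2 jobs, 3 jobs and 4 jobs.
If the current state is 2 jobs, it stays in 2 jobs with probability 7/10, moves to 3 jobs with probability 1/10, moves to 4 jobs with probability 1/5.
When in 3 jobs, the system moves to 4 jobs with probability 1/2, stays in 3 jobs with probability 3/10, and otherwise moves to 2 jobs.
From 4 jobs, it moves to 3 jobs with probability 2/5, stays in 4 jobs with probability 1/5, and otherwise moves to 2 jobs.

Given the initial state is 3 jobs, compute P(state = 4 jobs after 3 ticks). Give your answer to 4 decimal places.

Propagate the distribution vector 3 ticks from 3 jobs.
After 0 ticks: (0.0000, 1.0000, 0.0000)
After 1 tick: (0.2000, 0.3000, 0.5000)
After 2 ticks: (0.4000, 0.3100, 0.2900)
After 3 ticks: (0.4580, 0.2490, 0.2930)
P(in 4 jobs after 3 ticks) = 0.2930

0.2930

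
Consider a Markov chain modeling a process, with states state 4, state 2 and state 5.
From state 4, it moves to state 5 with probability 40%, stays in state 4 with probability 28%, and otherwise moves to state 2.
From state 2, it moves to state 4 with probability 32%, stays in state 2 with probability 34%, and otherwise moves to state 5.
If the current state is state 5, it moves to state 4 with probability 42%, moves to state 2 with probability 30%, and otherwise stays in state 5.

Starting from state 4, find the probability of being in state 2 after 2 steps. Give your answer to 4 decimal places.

Sum over the intermediate state after 1 step:
P = P(state 4→state 4)·P(state 4→state 2) + P(state 4→state 2)·P(state 2→state 2) + P(state 4→state 5)·P(state 5→state 2)
  = 0.28×0.32 + 0.32×0.34 + 0.4×0.3
  = 0.0896 + 0.1088 + 0.1200 = 0.3184

0.3184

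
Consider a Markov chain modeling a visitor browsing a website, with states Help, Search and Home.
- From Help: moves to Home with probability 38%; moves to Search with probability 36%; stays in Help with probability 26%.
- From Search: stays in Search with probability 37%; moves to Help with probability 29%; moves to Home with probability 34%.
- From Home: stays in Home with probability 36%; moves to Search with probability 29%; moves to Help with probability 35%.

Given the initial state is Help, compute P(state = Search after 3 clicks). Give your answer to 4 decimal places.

0.3383

Propagate the distribution vector 3 clicks from Help.
After 0 clicks: (1.0000, 0.0000, 0.0000)
After 1 click: (0.2600, 0.3600, 0.3800)
After 2 clicks: (0.3050, 0.3370, 0.3580)
After 3 clicks: (0.3023, 0.3383, 0.3594)
P(in Search after 3 clicks) = 0.3383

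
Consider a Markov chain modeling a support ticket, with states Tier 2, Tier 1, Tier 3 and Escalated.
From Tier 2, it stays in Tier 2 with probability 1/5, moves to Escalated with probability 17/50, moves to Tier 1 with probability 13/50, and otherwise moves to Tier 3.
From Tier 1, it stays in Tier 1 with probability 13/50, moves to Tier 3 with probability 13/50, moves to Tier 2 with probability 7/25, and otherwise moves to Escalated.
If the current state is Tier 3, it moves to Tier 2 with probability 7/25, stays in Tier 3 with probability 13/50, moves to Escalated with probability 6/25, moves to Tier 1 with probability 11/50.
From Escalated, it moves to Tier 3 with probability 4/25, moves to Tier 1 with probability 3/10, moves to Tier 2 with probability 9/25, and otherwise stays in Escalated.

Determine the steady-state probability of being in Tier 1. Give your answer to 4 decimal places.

0.2609

Let the stationary distribution be π with π = πP and π_1 + π_2 + π_3 + π_4 = 1.
π_1 = 0.2·π_1 + 0.28·π_2 + 0.28·π_3 + 0.36·π_4
π_2 = 0.26·π_1 + 0.26·π_2 + 0.22·π_3 + 0.3·π_4
π_3 = 0.2·π_1 + 0.26·π_2 + 0.26·π_3 + 0.16·π_4
Solving with the normalization constraint gives π = (0.2772, 0.2609, 0.2191, 0.2427).
So the stationary probability of Tier 1 is 0.2609.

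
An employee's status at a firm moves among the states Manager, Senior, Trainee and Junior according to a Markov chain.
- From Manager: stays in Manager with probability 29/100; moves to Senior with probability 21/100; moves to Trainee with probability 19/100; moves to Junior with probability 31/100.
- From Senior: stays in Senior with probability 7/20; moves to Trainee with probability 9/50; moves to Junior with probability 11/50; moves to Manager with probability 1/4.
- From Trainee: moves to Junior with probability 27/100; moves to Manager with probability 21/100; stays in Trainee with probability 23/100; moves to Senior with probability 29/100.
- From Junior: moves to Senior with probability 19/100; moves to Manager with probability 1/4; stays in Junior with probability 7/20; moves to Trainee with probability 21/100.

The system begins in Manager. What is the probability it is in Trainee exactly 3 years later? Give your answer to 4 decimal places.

Propagate the distribution vector 3 years from Manager.
After 0 years: (1.0000, 0.0000, 0.0000, 0.0000)
After 1 year: (0.2900, 0.2100, 0.1900, 0.3100)
After 2 years: (0.2540, 0.2484, 0.2017, 0.2959)
After 3 years: (0.2521, 0.2550, 0.2015, 0.2914)
P(in Trainee after 3 years) = 0.2015

0.2015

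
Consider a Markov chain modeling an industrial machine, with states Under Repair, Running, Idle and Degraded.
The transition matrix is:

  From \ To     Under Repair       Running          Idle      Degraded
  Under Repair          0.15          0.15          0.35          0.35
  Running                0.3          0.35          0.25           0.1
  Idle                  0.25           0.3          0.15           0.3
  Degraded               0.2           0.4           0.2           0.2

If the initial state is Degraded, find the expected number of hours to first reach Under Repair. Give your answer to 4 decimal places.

4.0568

Let t(s) be the expected number of hours to first reach Under Repair from state s, with t(Under Repair) = 0. Conditioning on the first hour:
t(Running) = 1 + 0.35·t(Running) + 0.25·t(Idle) + 0.1·t(Degraded)
t(Idle) = 1 + 0.3·t(Running) + 0.15·t(Idle) + 0.3·t(Degraded)
t(Degraded) = 1 + 0.4·t(Running) + 0.2·t(Idle) + 0.2·t(Degraded)
Solving: t(Running) = 3.6630, t(Idle) = 3.9011, t(Degraded) = 4.0568.
Expected hours from Degraded to Under Repair: 4.0568.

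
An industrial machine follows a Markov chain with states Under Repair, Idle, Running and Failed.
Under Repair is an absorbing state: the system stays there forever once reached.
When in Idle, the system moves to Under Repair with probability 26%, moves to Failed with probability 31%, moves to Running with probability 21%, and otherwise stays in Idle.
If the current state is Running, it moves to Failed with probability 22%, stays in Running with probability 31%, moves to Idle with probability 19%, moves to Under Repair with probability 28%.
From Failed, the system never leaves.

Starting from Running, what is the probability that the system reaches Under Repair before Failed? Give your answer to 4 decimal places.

Let h(s) be the probability of absorption at Under Repair starting from transient state s. Then h(Under Repair) = 1 and h(Failed) = 0. By first-step analysis:
h(Idle) = 0.26·1 + 0.22·h(Idle) + 0.21·h(Running) + 0.31·0
h(Running) = 0.28·1 + 0.19·h(Idle) + 0.31·h(Running) + 0.22·0
Solving: h(Idle) = 0.4780, h(Running) = 0.5374.
Starting from Running, the probability is 0.5374.

0.5374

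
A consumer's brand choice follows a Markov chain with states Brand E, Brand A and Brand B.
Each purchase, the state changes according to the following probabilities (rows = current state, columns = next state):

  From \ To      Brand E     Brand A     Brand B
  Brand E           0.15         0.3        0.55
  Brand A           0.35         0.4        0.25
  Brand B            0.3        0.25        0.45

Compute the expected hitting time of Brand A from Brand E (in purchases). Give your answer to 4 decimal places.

Let t(s) be the expected number of purchases to first reach Brand A from state s, with t(Brand A) = 0. Conditioning on the first purchase:
t(Brand E) = 1 + 0.15·t(Brand E) + 0.55·t(Brand B)
t(Brand B) = 1 + 0.3·t(Brand E) + 0.45·t(Brand B)
Solving: t(Brand E) = 3.6364, t(Brand B) = 3.8017.
Expected purchases from Brand E to Brand A: 3.6364.

3.6364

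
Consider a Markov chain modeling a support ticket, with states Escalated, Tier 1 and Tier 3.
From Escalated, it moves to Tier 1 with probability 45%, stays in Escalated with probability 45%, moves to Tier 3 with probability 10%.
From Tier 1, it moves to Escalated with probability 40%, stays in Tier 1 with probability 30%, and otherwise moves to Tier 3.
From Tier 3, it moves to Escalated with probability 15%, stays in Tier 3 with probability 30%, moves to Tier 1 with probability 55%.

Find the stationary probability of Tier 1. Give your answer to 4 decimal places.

0.4111

Let the stationary distribution be π with π = πP and π_1 + π_2 + π_3 = 1.
π_1 = 0.45·π_1 + 0.4·π_2 + 0.15·π_3
π_2 = 0.45·π_1 + 0.3·π_2 + 0.55·π_3
Solving with the normalization constraint gives π = (0.3611, 0.4111, 0.2278).
So the stationary probability of Tier 1 is 0.4111.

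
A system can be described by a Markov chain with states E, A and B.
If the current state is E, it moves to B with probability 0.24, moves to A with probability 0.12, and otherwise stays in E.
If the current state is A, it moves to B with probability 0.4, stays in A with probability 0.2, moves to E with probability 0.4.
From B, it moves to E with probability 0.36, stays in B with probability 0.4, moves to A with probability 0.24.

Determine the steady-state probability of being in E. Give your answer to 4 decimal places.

0.5096

Let the stationary distribution be π with π = πP and π_1 + π_2 + π_3 = 1.
π_1 = 0.64·π_1 + 0.4·π_2 + 0.36·π_3
π_2 = 0.12·π_1 + 0.2·π_2 + 0.24·π_3
Solving with the normalization constraint gives π = (0.5096, 0.1720, 0.3185).
So the stationary probability of E is 0.5096.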